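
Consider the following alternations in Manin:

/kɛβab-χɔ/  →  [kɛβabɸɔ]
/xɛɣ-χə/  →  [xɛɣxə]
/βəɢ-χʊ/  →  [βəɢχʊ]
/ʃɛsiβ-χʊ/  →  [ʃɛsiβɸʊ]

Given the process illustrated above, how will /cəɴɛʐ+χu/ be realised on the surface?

The data show progressive place assimilation: /χ/ → [ɸ] after /b/; /χ/ → [x] after /ɣ/; /χ/ → [ɸ] after /β/. In each pair only place changes, matching the preceding consonant, while manner and voice stay constant.
Nothing changes in [βəɢχʊ]: there the adjacent consonants already agree in place (/χ/ and /ɢ/ are both uvular), so this form is consistent with the same rule.
/χ/ is a voiceless uvular fricative. The preceding trigger /ʐ/ is retroflex, so /χ/ must become retroflex as well.
A voiceless retroflex fricative is [ʂ], so the surface segment is [ʂ].

[cəɴɛʐʂu]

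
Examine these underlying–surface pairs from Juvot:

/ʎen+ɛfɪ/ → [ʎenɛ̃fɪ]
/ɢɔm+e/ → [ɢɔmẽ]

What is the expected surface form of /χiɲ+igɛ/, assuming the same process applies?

The data show progressive nasality assimilation (vowel nasalisation): /ɛ/ → [ɛ̃] after /n/; /e/ → [ẽ] after /m/ — a vowel is nasalised by an immediately preceding nasal consonant.
The vowel /i/ is adjacent to the preceding nasal /ɲ/, so it acquires [+nasal] and surfaces as [ĩ].

[χiɲĩgɛ]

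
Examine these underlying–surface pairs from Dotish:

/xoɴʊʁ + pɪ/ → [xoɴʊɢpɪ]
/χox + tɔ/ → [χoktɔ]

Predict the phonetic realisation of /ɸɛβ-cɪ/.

[ɸɛbcɪ]

The data show regressive manner assimilation: /ʁ/ → [ɢ] before /p/; /x/ → [k] before /t/. In each pair only manner changes, matching the following consonant, while place and voice stay constant.
The rule targets /β/ (voiced bilabial fricative), which sits before the trigger /c/ (stop).
The voiced bilabial stop is [b], so /β/ → [b].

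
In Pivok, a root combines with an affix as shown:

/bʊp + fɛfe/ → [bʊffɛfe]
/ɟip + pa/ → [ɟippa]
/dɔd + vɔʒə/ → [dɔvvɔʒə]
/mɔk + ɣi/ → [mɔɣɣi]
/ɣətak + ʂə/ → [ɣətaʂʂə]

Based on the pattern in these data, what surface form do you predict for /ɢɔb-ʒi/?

The data show regressive total assimilation (/p/ → [f] before /f/; /d/ → [v] before /v/; /k/ → [ɣ] before /ɣ/; /k/ → [ʂ] before /ʂ/): in every case the target segment becomes identical to its following neighbour, copying more than a single feature.
In [ɟippa] the two consonants at the boundary are already identical (/p/ + /p/), so the rule applies vacuously and nothing changes.
/b/ is the segment targeted by the rule; it sits immediately before /ʒ/, so it assimilates completely and surfaces as [ʒ].

[ɢɔʒʒi]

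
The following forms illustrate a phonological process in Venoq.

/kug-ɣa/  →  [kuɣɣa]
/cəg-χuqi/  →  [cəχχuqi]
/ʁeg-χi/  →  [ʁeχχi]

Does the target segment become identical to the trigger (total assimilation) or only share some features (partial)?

total assimilation

The segment that alternates is /g/, which surfaces as [χ] when adjacent to /χ/.
The output [χ] is identical to the trigger /χ/ — every feature (place, manner, voicing) has been copied — so this is total assimilation.
The other form behaves the same way: /g/ → [ɣ] before /ɣ/ — in each case the output is a copy of the following consonant.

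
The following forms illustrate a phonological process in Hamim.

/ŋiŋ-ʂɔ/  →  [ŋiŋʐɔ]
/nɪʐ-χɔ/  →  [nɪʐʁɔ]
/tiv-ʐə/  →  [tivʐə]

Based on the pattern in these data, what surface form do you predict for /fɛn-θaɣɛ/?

[fɛnðaɣɛ]

The data show progressive voicing assimilation: /ʂ/ → [ʐ] after /ŋ/; /χ/ → [ʁ] after /ʐ/. In each pair only voicing changes, matching the preceding consonant, while place and manner stay constant.
No alternation appears in [tivʐə]: there the adjacent consonants already agree in voicing (/ʐ/ and /v/ are both voiced), so this form is consistent with the same rule.
The rule targets /θ/ (voiceless dental fricative), which sits after the trigger /n/ (voiced).
Changing only its voicing to voiced gives [ð] — the voiced dental fricative.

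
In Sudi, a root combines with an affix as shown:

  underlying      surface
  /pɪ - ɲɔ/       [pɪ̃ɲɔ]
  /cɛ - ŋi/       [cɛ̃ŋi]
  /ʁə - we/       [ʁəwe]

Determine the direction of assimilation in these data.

The vowel /ɪ/ surfaces as nasalised [ɪ̃] next to the following nasal /ɲ/ — it has acquired the [+nasal] feature of its neighbour.
The other form shows the same pattern: /ɛ/ → [ɛ̃] before /ŋ/ — each time a vowel is nasalised next to a following nasal.
No change occurs in [ʁəwe] because the vowel at the boundary is adjacent to an oral consonant, not a nasal (/ə/ next to /w/).
Because the conditioning nasal is to the right of the vowel that changes, the process is regressive (anticipatory).

regressive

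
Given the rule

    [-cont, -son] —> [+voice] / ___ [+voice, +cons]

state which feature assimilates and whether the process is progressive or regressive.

The structural change is [+voice], and the conditioning segment [+voice, +cons] (a voiced consonant) is itself voiced, so the target comes to share the voicing of its neighbour — voicing assimilation.
The conditioning segment sits to the right of the focus bar, meaning the trigger follows the segment that changes — regressive assimilation.

regressive voicing assimilation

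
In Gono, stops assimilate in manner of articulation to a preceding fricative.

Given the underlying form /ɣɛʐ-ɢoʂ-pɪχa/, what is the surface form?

/ɢ/ is a voiced uvular stop. The preceding trigger /ʐ/ is a fricative, so /ɢ/ must become a fricative as well.
Changing only its manner to fricative gives [ʁ] — the voiced uvular fricative.
The same rule applies at the second boundary: /p/ → [ɸ] next to /ʂ/.

[ɣɛʐʁoʂɸɪχa]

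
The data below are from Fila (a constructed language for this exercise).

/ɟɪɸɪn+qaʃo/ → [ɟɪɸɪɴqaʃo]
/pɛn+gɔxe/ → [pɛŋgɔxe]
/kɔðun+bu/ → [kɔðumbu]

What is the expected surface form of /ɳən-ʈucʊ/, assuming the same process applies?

[ɳəɳʈucʊ]

The data show regressive place assimilation: /n/ → [ɴ] before /q/; /n/ → [ŋ] before /g/; /n/ → [m] before /b/. In each pair only place changes, matching the following consonant, while manner and voice stay constant.
The rule targets /n/ (voiced alveolar nasal), which sits before the trigger /ʈ/ (retroflex).
A voiced retroflex nasal is [ɳ], so the surface segment is [ɳ].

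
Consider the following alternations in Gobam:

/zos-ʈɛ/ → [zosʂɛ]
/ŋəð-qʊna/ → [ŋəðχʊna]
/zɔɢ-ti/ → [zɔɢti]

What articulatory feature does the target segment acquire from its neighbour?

manner

The segment that alternates is /ʈ/, which surfaces as [ʂ] when adjacent to /s/.
/ʈ/ is a stop while /s/ is a fricative; the output [ʂ] is a fricative, matching the trigger — so the feature that spreads is manner.
Checking the remaining alternation: /q/ → [χ] after /ð/ (stop → fricative, matching a fricative) — only manner changes, and always toward the preceding segment.
Nothing changes in [zɔɢti]: there the adjacent consonants already agree in manner (/t/ and /ɢ/ are both stops), so this form is consistent with the same rule.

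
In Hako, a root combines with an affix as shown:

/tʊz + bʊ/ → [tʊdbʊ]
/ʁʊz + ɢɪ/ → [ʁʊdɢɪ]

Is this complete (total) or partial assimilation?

partial assimilation

Underlying /z/ is realised as [d] next to /b/; /b/ itself does not change.
The change fricative → stop matches the manner of the following /b/, identifying this as manner assimilation.
Place and voice are unchanged, so the assimilation is partial, not total.
The other alternating form patterns the same way: /z/ → [d] before /ɢ/ (fricative → stop, matching a stop) — only manner changes, and always toward the following segment.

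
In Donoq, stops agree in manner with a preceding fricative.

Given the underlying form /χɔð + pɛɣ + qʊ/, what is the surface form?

The rule targets /p/ (voiceless bilabial stop), which sits after the trigger /ð/ (fricative).
The voiceless bilabial fricative is [ɸ], so /p/ → [ɸ].
The same rule applies at the second boundary: /q/ → [χ] next to /ɣ/.

[χɔðɸɛɣχʊ]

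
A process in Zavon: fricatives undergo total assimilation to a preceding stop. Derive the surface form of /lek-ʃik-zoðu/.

[lekkikkoðu]

/ʃ/ is the segment targeted by the rule; it sits immediately after /k/, so it assimilates completely and surfaces as [k].
At the second juncture, /z/ likewise becomes [k] adjacent to /k/.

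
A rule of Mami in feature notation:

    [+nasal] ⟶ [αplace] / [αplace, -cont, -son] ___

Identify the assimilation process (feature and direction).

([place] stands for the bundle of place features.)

progressive place assimilation

The rule copies the place features (abbreviated [place]) from the environment onto the target, so the assimilating feature is place.
The conditioning segment sits to the left of the focus bar, meaning the trigger precedes the segment that changes — progressive assimilation.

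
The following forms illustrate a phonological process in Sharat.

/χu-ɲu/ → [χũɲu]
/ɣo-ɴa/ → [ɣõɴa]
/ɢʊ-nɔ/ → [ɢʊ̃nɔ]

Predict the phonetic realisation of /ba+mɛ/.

The data show regressive nasality assimilation (vowel nasalisation): /u/ → [ũ] before /ɲ/; /o/ → [õ] before /ɴ/; /ʊ/ → [ʊ̃] before /n/ — a vowel is nasalised by an immediately following nasal consonant.
The vowel /a/ is adjacent to the following nasal /m/, so it acquires [+nasal] and surfaces as [ã].

[bãmɛ]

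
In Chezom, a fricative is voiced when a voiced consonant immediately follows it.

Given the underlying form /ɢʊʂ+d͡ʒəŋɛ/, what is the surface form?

/ʂ/ is a voiceless retroflex fricative. The following trigger /d͡ʒ/ is voiced, so /ʂ/ must become voiced as well.
Changing only its voicing to voiced gives [ʐ] — the voiced retroflex fricative.

[ɢʊʐd͡ʒəŋɛ]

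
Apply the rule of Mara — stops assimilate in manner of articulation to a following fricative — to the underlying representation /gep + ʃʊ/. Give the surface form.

/p/ is a voiceless bilabial stop. The following trigger /ʃ/ is a fricative, so /p/ must become a fricative as well.
Changing only its manner to fricative gives [ɸ] — the voiceless bilabial fricative.

[geɸʃʊ]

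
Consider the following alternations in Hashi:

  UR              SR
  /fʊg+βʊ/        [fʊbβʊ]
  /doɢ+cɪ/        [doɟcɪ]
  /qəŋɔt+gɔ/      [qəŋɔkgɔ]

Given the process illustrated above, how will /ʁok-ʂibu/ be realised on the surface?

The data show regressive place assimilation: /g/ → [b] before /β/; /ɢ/ → [ɟ] before /c/; /t/ → [k] before /g/. In each pair only place changes, matching the following consonant, while manner and voice stay constant.
/k/ is a voiceless velar stop. The following trigger /ʂ/ is retroflex, so /k/ must become retroflex as well.
A voiceless retroflex stop is [ʈ], so the surface segment is [ʈ].

[ʁoʈʂibu]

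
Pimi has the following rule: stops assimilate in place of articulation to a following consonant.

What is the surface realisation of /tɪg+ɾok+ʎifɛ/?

/g/ is a voiced velar stop. The following trigger /ɾ/ is alveolar, so /g/ must become alveolar as well.
The voiced alveolar stop is [d], so /g/ → [d].
At the second juncture, /k/ likewise becomes [c] adjacent to /ʎ/.

[tɪdɾocʎifɛ]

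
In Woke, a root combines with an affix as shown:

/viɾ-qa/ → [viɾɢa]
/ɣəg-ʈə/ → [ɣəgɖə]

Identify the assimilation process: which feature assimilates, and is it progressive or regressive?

The segment that alternates is /q/, which surfaces as [ɢ] when adjacent to /ɾ/.
/q/ is voiceless while /ɾ/ is voiced; the output [ɢ] is voiced, matching the trigger — so the feature that spreads is voicing.
Place and manner are unchanged, so the assimilation is partial, not total.
The other alternating form patterns the same way: /ʈ/ → [ɖ] after /g/ (voiceless → voiced, matching voiced) — only voicing changes, and always toward the preceding segment.
The trigger is the preceding segment, so the direction is progressive (perseverative).

progressive voicing assimilation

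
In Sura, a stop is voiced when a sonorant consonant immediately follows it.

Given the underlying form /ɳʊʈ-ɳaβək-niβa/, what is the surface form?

[ɳʊɖɳaβəgniβa]

/ʈ/ is a voiceless retroflex stop. The following trigger /ɳ/ is voiced, so /ʈ/ must become voiced as well.
A voiced retroflex stop is [ɖ], so the surface segment is [ɖ].
At the second juncture, /k/ likewise becomes [g] adjacent to /n/.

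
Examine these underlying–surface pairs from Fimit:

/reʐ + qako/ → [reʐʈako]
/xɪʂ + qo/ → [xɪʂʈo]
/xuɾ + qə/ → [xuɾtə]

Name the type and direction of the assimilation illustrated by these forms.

The segment that alternates is /q/, which surfaces as [ʈ] when adjacent to /ʐ/.
The change uvular → retroflex matches the place of the preceding /ʐ/, identifying this as place assimilation.
Manner and voice are unchanged, so the assimilation is partial, not total.
Checking the remaining alternations: /q/ → [ʈ] after /ʂ/ (uvular → retroflex, matching retroflex); /q/ → [t] after /ɾ/ (uvular → alveolar, matching alveolar) — only place changes, and always toward the preceding segment.
Since the segment that changes follows the conditioning segment, the assimilation is progressive.

progressive place assimilation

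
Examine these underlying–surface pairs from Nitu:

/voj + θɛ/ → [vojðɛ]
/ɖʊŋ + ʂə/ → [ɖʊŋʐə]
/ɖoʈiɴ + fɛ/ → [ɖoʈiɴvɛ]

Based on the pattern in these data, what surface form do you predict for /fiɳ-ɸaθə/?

The data show progressive voicing assimilation: /θ/ → [ð] after /j/; /ʂ/ → [ʐ] after /ŋ/; /f/ → [v] after /ɴ/. In each pair only voicing changes, matching the preceding consonant, while place and manner stay constant.
The rule targets /ɸ/ (voiceless bilabial fricative), which sits after the trigger /ɳ/ (voiced).
Changing only its voicing to voiced gives [β] — the voiced bilabial fricative.

[fiɳβaθə]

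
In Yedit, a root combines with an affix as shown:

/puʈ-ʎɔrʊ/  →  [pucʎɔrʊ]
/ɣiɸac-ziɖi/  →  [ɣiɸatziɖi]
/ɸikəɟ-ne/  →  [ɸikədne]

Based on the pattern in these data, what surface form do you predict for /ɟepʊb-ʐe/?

The data show regressive place assimilation: /ʈ/ → [c] before /ʎ/; /c/ → [t] before /z/; /ɟ/ → [d] before /n/. In each pair only place changes, matching the following consonant, while manner and voice stay constant.
/b/ is a voiced bilabial stop. The following trigger /ʐ/ is retroflex, so /b/ must become retroflex as well.
A voiced retroflex stop is [ɖ], so the surface segment is [ɖ].

[ɟepʊɖʐe]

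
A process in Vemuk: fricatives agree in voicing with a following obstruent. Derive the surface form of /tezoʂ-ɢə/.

[tezoʐɢə]

The rule targets /ʂ/ (voiceless retroflex fricative), which sits before the trigger /ɢ/ (voiced).
Changing only its voicing to voiced gives [ʐ] — the voiced retroflex fricative.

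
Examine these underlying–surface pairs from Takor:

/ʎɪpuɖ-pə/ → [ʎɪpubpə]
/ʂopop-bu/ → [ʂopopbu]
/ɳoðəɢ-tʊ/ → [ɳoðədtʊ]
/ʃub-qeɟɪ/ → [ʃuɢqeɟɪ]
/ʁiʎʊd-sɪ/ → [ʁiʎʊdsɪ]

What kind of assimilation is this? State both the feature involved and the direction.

regressive place assimilation

The segment that alternates is /ɖ/, which surfaces as [b] when adjacent to /p/.
The change retroflex → bilabial matches the place of the following /p/, identifying this as place assimilation.
Manner and voice are unchanged, so the assimilation is partial, not total.
Checking the remaining alternations: /ɢ/ → [d] before /t/ (uvular → alveolar, matching alveolar); /b/ → [ɢ] before /q/ (bilabial → uvular, matching uvular) — only place changes, and always toward the following segment.
No alternation appears in [ʂopopbu], [ʁiʎʊdsɪ]: there the adjacent consonants already agree in place (/p/ and /b/ are both bilabial; /d/ and /s/ are both alveolar), so these forms are consistent with the same rule.
Since the segment that changes precedes the conditioning segment, the assimilation is regressive.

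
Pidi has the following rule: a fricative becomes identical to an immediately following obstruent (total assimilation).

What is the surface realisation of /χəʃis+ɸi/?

/s/ is the segment targeted by the rule; it sits immediately before /ɸ/, so it assimilates completely and surfaces as [ɸ].

[χəʃiɸɸi]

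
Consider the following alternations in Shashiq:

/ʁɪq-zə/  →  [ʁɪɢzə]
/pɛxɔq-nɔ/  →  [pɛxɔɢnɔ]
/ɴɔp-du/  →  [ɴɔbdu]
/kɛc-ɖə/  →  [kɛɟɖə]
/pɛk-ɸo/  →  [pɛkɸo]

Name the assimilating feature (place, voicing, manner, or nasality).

Underlying /q/ is realised as [ɢ] next to /z/; /z/ itself does not change.
/q/ is voiceless while /z/ is voiced; the output [ɢ] is voiced, matching the trigger — so the feature that spreads is voicing.
Checking the remaining alternations: /q/ → [ɢ] before /n/ (voiceless → voiced, matching voiced); /p/ → [b] before /d/ (voiceless → voiced, matching voiced); /c/ → [ɟ] before /ɖ/ (voiceless → voiced, matching voiced) — only voicing changes, and always toward the following segment.
No alternation appears in [pɛkɸo]: there the adjacent consonants already agree in voicing (/k/ and /ɸ/ are both voiceless), so this form is consistent with the same rule.

voicing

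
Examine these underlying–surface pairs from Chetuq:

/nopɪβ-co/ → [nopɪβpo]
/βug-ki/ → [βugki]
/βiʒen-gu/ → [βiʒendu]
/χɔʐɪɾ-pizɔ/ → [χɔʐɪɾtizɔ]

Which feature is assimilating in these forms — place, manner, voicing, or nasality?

The segment that alternates is /c/, which surfaces as [p] when adjacent to /β/.
/c/ is palatal while /β/ is bilabial; the output [p] is bilabial, matching the trigger — so the feature that spreads is place.
The other alternating forms pattern the same way: /g/ → [d] after /n/ (velar → alveolar, matching alveolar); /p/ → [t] after /ɾ/ (bilabial → alveolar, matching alveolar) — only place changes, and always toward the preceding segment.
Nothing changes in [βugki]: there the adjacent consonants already agree in place (/k/ and /g/ are both velar), so this form is consistent with the same rule.

place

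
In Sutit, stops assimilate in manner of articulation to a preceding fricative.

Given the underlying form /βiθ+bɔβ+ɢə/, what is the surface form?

[βiθβɔβʁə]

/b/ is a voiced bilabial stop. The preceding trigger /θ/ is a fricative, so /b/ must become a fricative as well.
The voiced bilabial fricative is [β], so /b/ → [β].
The same rule applies at the second boundary: /ɢ/ → [ʁ] next to /β/.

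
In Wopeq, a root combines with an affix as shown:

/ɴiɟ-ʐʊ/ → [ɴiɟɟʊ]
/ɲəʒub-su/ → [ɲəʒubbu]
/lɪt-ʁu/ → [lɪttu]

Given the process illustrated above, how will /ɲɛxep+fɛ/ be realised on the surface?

[ɲɛxeppɛ]

The data show progressive total assimilation (/ʐ/ → [ɟ] after /ɟ/; /s/ → [b] after /b/; /ʁ/ → [t] after /t/): in every case the target segment becomes identical to its preceding neighbour, copying more than a single feature.
/f/ is the segment targeted by the rule; it sits immediately after /p/, so it assimilates completely and surfaces as [p].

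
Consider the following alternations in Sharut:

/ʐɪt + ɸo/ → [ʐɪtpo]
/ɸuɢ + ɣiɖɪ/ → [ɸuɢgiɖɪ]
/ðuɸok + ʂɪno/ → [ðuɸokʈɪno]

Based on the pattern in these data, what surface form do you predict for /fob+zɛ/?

[fobdɛ]

The data show progressive manner assimilation: /ɸ/ → [p] after /t/; /ɣ/ → [g] after /ɢ/; /ʂ/ → [ʈ] after /k/. In each pair only manner changes, matching the preceding consonant, while place and voice stay constant.
The rule targets /z/ (voiced alveolar fricative), which sits after the trigger /b/ (stop).
The voiced alveolar stop is [d], so /z/ → [d].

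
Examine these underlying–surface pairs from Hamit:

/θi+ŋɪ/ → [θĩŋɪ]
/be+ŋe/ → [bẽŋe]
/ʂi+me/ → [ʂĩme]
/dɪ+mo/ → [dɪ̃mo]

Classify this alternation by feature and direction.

regressive nasality assimilation (vowel nasalisation)

The vowel /i/ surfaces as nasalised [ĩ] next to the following nasal /ŋ/ — it has acquired the [+nasal] feature of its neighbour.
Likewise in the remaining data: /e/ → [ẽ] before /ŋ/; /i/ → [ĩ] before /m/; /ɪ/ → [ɪ̃] before /m/ — each time a vowel is nasalised next to a following nasal.
Because the conditioning nasal is to the right of the vowel that changes, the process is regressive (anticipatory).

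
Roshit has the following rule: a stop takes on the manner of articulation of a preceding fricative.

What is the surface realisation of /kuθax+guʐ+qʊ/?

[kuθaxɣuʐχʊ]

/g/ is a voiced velar stop. The preceding trigger /x/ is a fricative, so /g/ must become a fricative as well.
Changing only its manner to fricative gives [ɣ] — the voiced velar fricative.
The same rule applies at the second boundary: /q/ → [χ] next to /ʐ/.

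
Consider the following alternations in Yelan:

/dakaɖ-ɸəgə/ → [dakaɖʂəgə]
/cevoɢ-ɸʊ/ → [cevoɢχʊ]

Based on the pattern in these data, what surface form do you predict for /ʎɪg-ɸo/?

[ʎɪgxo]

The data show progressive place assimilation: /ɸ/ → [ʂ] after /ɖ/; /ɸ/ → [χ] after /ɢ/. In each pair only place changes, matching the preceding consonant, while manner and voice stay constant.
The rule targets /ɸ/ (voiceless bilabial fricative), which sits after the trigger /g/ (velar).
A voiceless velar fricative is [x], so the surface segment is [x].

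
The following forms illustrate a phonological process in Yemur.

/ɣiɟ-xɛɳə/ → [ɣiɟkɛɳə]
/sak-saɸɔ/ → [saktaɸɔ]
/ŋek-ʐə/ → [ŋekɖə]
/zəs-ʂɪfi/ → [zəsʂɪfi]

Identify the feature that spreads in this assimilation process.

manner

Underlying /x/ is realised as [k] next to /ɟ/; /ɟ/ itself does not change.
/x/ is a fricative while /ɟ/ is a stop; the output [k] is a stop, matching the trigger — so the feature that spreads is manner.
The other alternating forms pattern the same way: /s/ → [t] after /k/ (fricative → stop, matching a stop); /ʐ/ → [ɖ] after /k/ (fricative → stop, matching a stop) — only manner changes, and always toward the preceding segment.
Nothing changes in [zəsʂɪfi]: there the adjacent consonants already agree in manner (/ʂ/ and /s/ are both fricatives), so this form is consistent with the same rule.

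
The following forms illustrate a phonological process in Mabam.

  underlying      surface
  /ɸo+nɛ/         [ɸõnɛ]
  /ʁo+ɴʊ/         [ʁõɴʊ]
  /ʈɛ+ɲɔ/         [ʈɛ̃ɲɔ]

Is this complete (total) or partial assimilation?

The vowel /o/ surfaces as nasalised [õ] next to the following nasal /n/ — it has acquired the [+nasal] feature of its neighbour.
Likewise in the remaining data: /o/ → [õ] before /ɴ/; /ɛ/ → [ɛ̃] before /ɲ/ — each time a vowel is nasalised next to a following nasal.

partial assimilation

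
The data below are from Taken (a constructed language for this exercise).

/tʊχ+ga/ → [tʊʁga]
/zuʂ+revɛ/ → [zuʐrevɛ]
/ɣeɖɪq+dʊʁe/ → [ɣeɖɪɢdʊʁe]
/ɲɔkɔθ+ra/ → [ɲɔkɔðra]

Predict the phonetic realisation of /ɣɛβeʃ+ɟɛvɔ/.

[ɣɛβeʒɟɛvɔ]

The data show regressive voicing assimilation: /χ/ → [ʁ] before /g/; /ʂ/ → [ʐ] before /r/; /q/ → [ɢ] before /d/; /θ/ → [ð] before /r/. In each pair only voicing changes, matching the following consonant, while place and manner stay constant.
The rule targets /ʃ/ (voiceless postalveolar fricative), which sits before the trigger /ɟ/ (voiced).
A voiced postalveolar fricative is [ʒ], so the surface segment is [ʒ].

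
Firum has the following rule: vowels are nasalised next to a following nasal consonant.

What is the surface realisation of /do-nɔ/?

[dõnɔ]

/o/ sits next to the nasal /n/ and is therefore nasalised to [õ].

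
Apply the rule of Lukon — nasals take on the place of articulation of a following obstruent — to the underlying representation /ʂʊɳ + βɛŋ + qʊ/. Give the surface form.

/ɳ/ is a voiced retroflex nasal. The following trigger /β/ is bilabial, so /ɳ/ must become bilabial as well.
A voiced bilabial nasal is [m], so the surface segment is [m].
The same rule applies at the second boundary: /ŋ/ → [ɴ] next to /q/.

[ʂʊmβɛɴqʊ]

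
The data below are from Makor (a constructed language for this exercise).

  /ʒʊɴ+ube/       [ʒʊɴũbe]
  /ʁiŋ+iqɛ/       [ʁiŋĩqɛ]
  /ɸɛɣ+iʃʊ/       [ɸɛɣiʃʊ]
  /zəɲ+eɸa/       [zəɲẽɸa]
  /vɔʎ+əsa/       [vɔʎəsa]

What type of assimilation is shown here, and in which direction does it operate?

progressive nasality assimilation (vowel nasalisation)

The vowel /u/ surfaces as nasalised [ũ] next to the preceding nasal /ɴ/ — it has acquired the [+nasal] feature of its neighbour.
The other forms show the same pattern: /i/ → [ĩ] after /ŋ/; /e/ → [ẽ] after /ɲ/ — each time a vowel is nasalised next to a preceding nasal.
No change occurs in [ɸɛɣiʃʊ], [vɔʎəsa] because the vowel at the boundary is adjacent to an oral consonant, not a nasal (/i/ next to /ɣ/; /ə/ next to /ʎ/).
Because the conditioning nasal is to the left of the vowel that changes, the process is progressive (perseverative).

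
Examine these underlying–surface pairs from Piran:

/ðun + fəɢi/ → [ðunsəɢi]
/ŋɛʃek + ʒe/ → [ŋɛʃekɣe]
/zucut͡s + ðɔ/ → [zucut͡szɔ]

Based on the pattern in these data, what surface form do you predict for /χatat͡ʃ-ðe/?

The data show progressive place assimilation: /f/ → [s] after /n/; /ʒ/ → [ɣ] after /k/; /ð/ → [z] after /t͡s/. In each pair only place changes, matching the preceding consonant, while manner and voice stay constant.
/ð/ is a voiced dental fricative. The preceding trigger /t͡ʃ/ is postalveolar, so /ð/ must become postalveolar as well.
Changing only its place to postalveolar gives [ʒ] — the voiced postalveolar fricative.

[χatat͡ʃʒe]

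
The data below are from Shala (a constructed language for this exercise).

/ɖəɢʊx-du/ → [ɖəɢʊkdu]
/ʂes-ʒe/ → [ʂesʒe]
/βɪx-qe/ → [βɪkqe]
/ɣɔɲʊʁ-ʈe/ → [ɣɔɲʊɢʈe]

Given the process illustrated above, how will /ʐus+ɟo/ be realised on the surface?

The data show regressive manner assimilation: /x/ → [k] before /d/; /x/ → [k] before /q/; /ʁ/ → [ɢ] before /ʈ/. In each pair only manner changes, matching the following consonant, while place and voice stay constant.
Nothing changes in [ʂesʒe]: there the adjacent consonants already agree in manner (/s/ and /ʒ/ are both fricatives), so this form is consistent with the same rule.
The rule targets /s/ (voiceless alveolar fricative), which sits before the trigger /ɟ/ (stop).
Changing only its manner to stop gives [t] — the voiceless alveolar stop.

[ʐutɟo]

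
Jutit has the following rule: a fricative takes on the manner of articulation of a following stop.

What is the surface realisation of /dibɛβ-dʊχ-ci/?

[dibɛbdʊqci]

/β/ is a voiced bilabial fricative. The following trigger /d/ is a stop, so /β/ must become a stop as well.
The voiced bilabial stop is [b], so /β/ → [b].
The same rule applies at the second boundary: /χ/ → [q] next to /c/.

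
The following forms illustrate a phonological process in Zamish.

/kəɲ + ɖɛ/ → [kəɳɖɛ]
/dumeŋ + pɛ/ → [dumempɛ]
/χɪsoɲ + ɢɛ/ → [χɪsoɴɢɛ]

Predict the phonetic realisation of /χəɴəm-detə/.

The data show regressive place assimilation: /ɲ/ → [ɳ] before /ɖ/; /ŋ/ → [m] before /p/; /ɲ/ → [ɴ] before /ɢ/. In each pair only place changes, matching the following consonant, while manner and voice stay constant.
/m/ is a voiced bilabial nasal. The following trigger /d/ is alveolar, so /m/ must become alveolar as well.
Changing only its place to alveolar gives [n] — the voiced alveolar nasal.

[χəɴəndetə]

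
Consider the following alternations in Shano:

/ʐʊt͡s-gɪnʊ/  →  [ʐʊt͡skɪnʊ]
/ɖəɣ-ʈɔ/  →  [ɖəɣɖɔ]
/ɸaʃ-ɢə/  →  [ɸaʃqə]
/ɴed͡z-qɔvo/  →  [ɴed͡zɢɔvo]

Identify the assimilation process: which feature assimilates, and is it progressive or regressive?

progressive voicing assimilation

Underlying /g/ is realised as [k] next to /t͡s/; /t͡s/ itself does not change.
The change voiced → voiceless matches the voicing of the preceding /t͡s/, identifying this as voicing assimilation.
Place and manner are unchanged, so the assimilation is partial, not total.
The same holds elsewhere in the data: /ʈ/ → [ɖ] after /ɣ/ (voiceless → voiced, matching voiced); /ɢ/ → [q] after /ʃ/ (voiced → voiceless, matching voiceless); /q/ → [ɢ] after /d͡z/ (voiceless → voiced, matching voiced) — only voicing changes, and always toward the preceding segment.
Since the segment that changes follows the conditioning segment, the assimilation is progressive.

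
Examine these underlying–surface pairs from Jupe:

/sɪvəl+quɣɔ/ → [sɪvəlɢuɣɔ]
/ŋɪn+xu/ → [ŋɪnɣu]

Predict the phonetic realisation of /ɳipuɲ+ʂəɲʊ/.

[ɳipuɲʐəɲʊ]

The data show progressive voicing assimilation: /q/ → [ɢ] after /l/; /x/ → [ɣ] after /n/. In each pair only voicing changes, matching the preceding consonant, while place and manner stay constant.
/ʂ/ is a voiceless retroflex fricative. The preceding trigger /ɲ/ is voiced, so /ʂ/ must become voiced as well.
A voiced retroflex fricative is [ʐ], so the surface segment is [ʐ].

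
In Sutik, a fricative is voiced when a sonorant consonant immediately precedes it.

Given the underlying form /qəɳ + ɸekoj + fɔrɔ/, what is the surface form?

/ɸ/ is a voiceless bilabial fricative. The preceding trigger /ɳ/ is voiced, so /ɸ/ must become voiced as well.
A voiced bilabial fricative is [β], so the surface segment is [β].
The same rule applies at the second boundary: /f/ → [v] next to /j/.

[qəɳβekojvɔrɔ]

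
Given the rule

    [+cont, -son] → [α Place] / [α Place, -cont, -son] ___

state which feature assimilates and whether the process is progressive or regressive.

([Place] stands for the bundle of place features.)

The shared variable α links the value of the place features (abbreviated [Place]) on the target to the same value on the neighbouring segment, so place is the feature that assimilates.
The conditioning segment sits to the left of the focus bar, meaning the trigger precedes the segment that changes — progressive assimilation.

progressive place assimilation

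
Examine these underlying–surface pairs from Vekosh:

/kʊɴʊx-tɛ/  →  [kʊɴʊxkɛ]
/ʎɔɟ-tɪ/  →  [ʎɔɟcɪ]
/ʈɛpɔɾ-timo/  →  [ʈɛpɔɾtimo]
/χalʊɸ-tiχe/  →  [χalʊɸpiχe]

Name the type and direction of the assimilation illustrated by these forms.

Underlying /t/ is realised as [k] next to /x/; /x/ itself does not change.
The change alveolar → velar matches the place of the preceding /x/, identifying this as place assimilation.
Manner and voice are unchanged, so the assimilation is partial, not total.
The other alternating forms pattern the same way: /t/ → [c] after /ɟ/ (alveolar → palatal, matching palatal); /t/ → [p] after /ɸ/ (alveolar → bilabial, matching bilabial) — only place changes, and always toward the preceding segment.
Nothing changes in [ʈɛpɔɾtimo]: there the adjacent consonants already agree in place (/t/ and /ɾ/ are both alveolar), so this form is consistent with the same rule.
Since the segment that changes follows the conditioning segment, the assimilation is progressive.

progressive place assimilation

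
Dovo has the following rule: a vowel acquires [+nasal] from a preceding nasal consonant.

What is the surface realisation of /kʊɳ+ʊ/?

The vowel /ʊ/ is adjacent to the preceding nasal /ɳ/, so it acquires [+nasal] and surfaces as [ʊ̃].

[kʊɳʊ̃]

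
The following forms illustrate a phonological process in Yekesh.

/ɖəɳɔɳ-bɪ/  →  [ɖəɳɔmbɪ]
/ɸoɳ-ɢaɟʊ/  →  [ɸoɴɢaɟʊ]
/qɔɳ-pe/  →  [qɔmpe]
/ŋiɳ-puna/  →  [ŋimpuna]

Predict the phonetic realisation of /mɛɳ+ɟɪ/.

[mɛɲɟɪ]

The data show regressive place assimilation: /ɳ/ → [m] before /b/; /ɳ/ → [ɴ] before /ɢ/; /ɳ/ → [m] before /p/. In each pair only place changes, matching the following consonant, while manner and voice stay constant.
The rule targets /ɳ/ (voiced retroflex nasal), which sits before the trigger /ɟ/ (palatal).
The voiced palatal nasal is [ɲ], so /ɳ/ → [ɲ].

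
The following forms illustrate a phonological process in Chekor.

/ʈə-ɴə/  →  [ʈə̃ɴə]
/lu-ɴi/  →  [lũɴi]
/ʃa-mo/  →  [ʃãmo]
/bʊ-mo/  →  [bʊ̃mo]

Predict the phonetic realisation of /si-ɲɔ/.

The data show regressive nasality assimilation (vowel nasalisation): /ə/ → [ə̃] before /ɴ/; /u/ → [ũ] before /ɴ/; /a/ → [ã] before /m/; /ʊ/ → [ʊ̃] before /m/ — a vowel is nasalised by an immediately following nasal consonant.
The vowel /i/ is adjacent to the following nasal /ɲ/, so it acquires [+nasal] and surfaces as [ĩ].

[sĩɲɔ]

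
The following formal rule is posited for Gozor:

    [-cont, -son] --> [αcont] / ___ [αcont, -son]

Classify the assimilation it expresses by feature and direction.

The shared variable α links the value of [cont] on the target to that of the neighbouring obstruent. [cont] distinguishes stops from fricatives — a manner-of-articulation feature — so this is manner assimilation.
The conditioning segment sits to the right of the focus bar, meaning the trigger follows the segment that changes — regressive assimilation.

regressive manner assimilation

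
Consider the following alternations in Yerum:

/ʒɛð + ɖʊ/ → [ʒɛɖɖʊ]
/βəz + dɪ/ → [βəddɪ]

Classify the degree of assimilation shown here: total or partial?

The segment that alternates is /ð/, which surfaces as [ɖ] when adjacent to /ɖ/.
The output [ɖ] is identical to the trigger /ɖ/ — every feature (place, manner, voicing) has been copied — so this is total assimilation.
The other form behaves the same way: /z/ → [d] before /d/ — in each case the output is a copy of the following consonant.

total assimilation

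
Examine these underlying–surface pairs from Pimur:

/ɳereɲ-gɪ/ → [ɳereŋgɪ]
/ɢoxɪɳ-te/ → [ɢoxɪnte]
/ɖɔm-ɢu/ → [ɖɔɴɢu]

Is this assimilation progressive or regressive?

regressive

Comparing underlying and surface forms, /ɲ/ → [ŋ] is the alternation; the neighbouring /g/ is constant.
/ɲ/ is palatal while /g/ is velar; the output [ŋ] is velar, matching the trigger — so the feature that spreads is place.
Checking the remaining alternations: /ɳ/ → [n] before /t/ (retroflex → alveolar, matching alveolar); /m/ → [ɴ] before /ɢ/ (bilabial → uvular, matching uvular) — only place changes, and always toward the following segment.
Since the segment that changes precedes the conditioning segment, the assimilation is regressive.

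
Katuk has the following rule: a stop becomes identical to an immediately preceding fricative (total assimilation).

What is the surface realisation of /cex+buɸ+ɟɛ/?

/b/ is the segment targeted by the rule; it sits immediately after /x/, so it assimilates completely and surfaces as [x].
At the second juncture, /ɟ/ likewise becomes [ɸ] adjacent to /ɸ/.

[cexxuɸɸɛ]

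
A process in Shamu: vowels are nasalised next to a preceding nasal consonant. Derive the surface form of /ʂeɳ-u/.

[ʂeɳũ]

/u/ sits next to the nasal /ɳ/ and is therefore nasalised to [ũ].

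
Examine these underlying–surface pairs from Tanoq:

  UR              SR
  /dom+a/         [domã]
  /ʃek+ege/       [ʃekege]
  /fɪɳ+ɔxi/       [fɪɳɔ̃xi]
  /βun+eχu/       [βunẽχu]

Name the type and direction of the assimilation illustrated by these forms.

progressive nasality assimilation (vowel nasalisation)

The vowel /a/ surfaces as nasalised [ã] next to the preceding nasal /m/ — it has acquired the [+nasal] feature of its neighbour.
The other forms show the same pattern: /ɔ/ → [ɔ̃] after /ɳ/; /e/ → [ẽ] after /n/ — each time a vowel is nasalised next to a preceding nasal.
No change occurs in [ʃekege] because the vowel at the boundary is adjacent to an oral consonant, not a nasal (/e/ next to /k/).
Because the conditioning nasal is to the left of the vowel that changes, the process is progressive (perseverative).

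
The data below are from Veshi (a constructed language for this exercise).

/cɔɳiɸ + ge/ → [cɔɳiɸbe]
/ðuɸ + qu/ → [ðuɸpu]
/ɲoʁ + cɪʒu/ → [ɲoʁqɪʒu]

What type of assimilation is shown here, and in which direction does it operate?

Comparing underlying and surface forms, /g/ → [b] is the alternation; the neighbouring /ɸ/ is constant.
The change velar → bilabial matches the place of the preceding /ɸ/, identifying this as place assimilation.
Manner and voice are unchanged, so the assimilation is partial, not total.
Checking the remaining alternations: /q/ → [p] after /ɸ/ (uvular → bilabial, matching bilabial); /c/ → [q] after /ʁ/ (palatal → uvular, matching uvular) — only place changes, and always toward the preceding segment.
The trigger is the preceding segment, so the direction is progressive (perseverative).

progressive place assimilation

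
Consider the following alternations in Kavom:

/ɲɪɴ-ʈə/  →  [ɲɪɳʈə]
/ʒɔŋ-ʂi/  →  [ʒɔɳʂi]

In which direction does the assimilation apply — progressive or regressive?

The segment that alternates is /ɴ/, which surfaces as [ɳ] when adjacent to /ʈ/.
/ɴ/ is uvular while /ʈ/ is retroflex; the output [ɳ] is retroflex, matching the trigger — so the feature that spreads is place.
The same holds elsewhere in the data: /ŋ/ → [ɳ] before /ʂ/ (velar → retroflex, matching retroflex) — only place changes, and always toward the following segment.
The trigger is the following segment, so the direction is regressive (anticipatory).

regressive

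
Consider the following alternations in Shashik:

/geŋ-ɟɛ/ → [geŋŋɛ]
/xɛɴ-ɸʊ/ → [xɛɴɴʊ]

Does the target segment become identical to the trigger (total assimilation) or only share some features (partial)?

total assimilation

Underlying /ɟ/ is realised as [ŋ] next to /ŋ/; /ŋ/ itself does not change.
The output [ŋ] is identical to the trigger /ŋ/ — every feature (place, manner, voicing) has been copied — so this is total assimilation.
The other form behaves the same way: /ɸ/ → [ɴ] after /ɴ/ — in each case the output is a copy of the preceding consonant.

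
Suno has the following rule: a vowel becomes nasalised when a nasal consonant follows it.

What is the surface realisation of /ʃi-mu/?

[ʃĩmu]

The vowel /i/ is adjacent to the following nasal /m/, so it acquires [+nasal] and surfaces as [ĩ].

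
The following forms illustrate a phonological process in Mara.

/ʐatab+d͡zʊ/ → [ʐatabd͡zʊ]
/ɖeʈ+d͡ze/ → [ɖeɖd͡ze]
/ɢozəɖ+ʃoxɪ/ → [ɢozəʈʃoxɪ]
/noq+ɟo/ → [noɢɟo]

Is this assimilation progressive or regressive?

regressive

The segment that alternates is /ʈ/, which surfaces as [ɖ] when adjacent to /d͡z/.
/ʈ/ is voiceless while /d͡z/ is voiced; the output [ɖ] is voiced, matching the trigger — so the feature that spreads is voicing.
The other alternating forms pattern the same way: /ɖ/ → [ʈ] before /ʃ/ (voiced → voiceless, matching voiceless); /q/ → [ɢ] before /ɟ/ (voiceless → voiced, matching voiced) — only voicing changes, and always toward the following segment.
Nothing changes in [ʐatabd͡zʊ]: there the adjacent consonants already agree in voicing (/b/ and /d͡z/ are both voiced), so this form is consistent with the same rule.
Since the segment that changes precedes the conditioning segment, the assimilation is regressive.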